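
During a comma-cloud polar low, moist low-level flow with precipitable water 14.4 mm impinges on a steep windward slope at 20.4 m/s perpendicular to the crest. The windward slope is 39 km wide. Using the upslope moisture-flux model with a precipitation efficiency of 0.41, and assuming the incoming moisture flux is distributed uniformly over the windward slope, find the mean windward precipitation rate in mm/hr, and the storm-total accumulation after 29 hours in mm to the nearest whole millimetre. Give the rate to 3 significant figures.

Incoming column moisture flux per unit ridge length: F = V × PW = 20.4 × 14.4 = 293.76 mm·m/s.
Spread over the 39 km slope with efficiency ε = 0.41: R = ε·F/W = 0.41 × 293.76 / 39000 m = 3.088e-03 mm/s.
R = 3.088e-03 × 3600 = 11.1 mm/hr.
Over 29 h: total = 11.1 × 29 = 321.9 ≈ 322 mm.

R ≈ 11.1 mm/hr; total ≈ 322 mm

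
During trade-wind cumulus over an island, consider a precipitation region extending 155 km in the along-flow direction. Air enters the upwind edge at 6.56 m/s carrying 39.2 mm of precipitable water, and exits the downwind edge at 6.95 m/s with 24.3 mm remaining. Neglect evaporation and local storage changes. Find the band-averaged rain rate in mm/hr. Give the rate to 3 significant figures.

Column moisture flux per unit crosswind length is F = V × PW.
Inflow: F_in = 6.56 × 39.2 = 257.152 mm·m/s
Outflow: F_out = 6.95 × 24.3 = 168.885 mm·m/s
Steady-state rate R = (F_in − F_out)/L = (257.152 − 168.885) / 155000 m = 5.695e-04 mm/s.
R = 5.695e-04 × 3600 = 2.05 mm/hr.

R ≈ 2.05 mm/hr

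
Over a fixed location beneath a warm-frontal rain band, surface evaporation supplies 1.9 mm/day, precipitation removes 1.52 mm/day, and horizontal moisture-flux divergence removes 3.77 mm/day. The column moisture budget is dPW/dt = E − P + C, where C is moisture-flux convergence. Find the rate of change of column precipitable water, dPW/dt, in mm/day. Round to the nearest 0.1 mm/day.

dPW/dt ≈ -3.4 mm/day

dPW/dt = E − P + C = 1.9 − 1.52 + (-3.77) = -3.4 mm/day.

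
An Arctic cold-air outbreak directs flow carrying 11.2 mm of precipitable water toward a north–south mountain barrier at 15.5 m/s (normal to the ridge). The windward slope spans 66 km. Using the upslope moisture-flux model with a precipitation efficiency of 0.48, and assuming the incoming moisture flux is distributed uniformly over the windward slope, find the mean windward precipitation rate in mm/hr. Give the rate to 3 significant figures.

Incoming column moisture flux per unit ridge length: F = V × PW = 15.5 × 11.2 = 173.6 mm·m/s.
Spread over the 66 km slope with efficiency ε = 0.48: R = ε·F/W = 0.48 × 173.6 / 66000 m = 1.263e-03 mm/s.
R = 1.263e-03 × 3600 = 4.55 mm/hr.

R ≈ 4.55 mm/hr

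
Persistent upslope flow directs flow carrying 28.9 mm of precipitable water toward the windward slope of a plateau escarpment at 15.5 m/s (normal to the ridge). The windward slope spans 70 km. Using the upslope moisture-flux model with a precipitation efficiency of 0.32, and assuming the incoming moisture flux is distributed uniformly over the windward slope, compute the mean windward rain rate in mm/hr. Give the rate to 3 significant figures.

R ≈ 7.37 mm/hr

Incoming column moisture flux per unit ridge length: F = V × PW = 15.5 × 28.9 = 447.95 mm·m/s.
Spread over the 70 km slope with efficiency ε = 0.32: R = ε·F/W = 0.32 × 447.95 / 70000 m = 2.048e-03 mm/s.
R = 2.048e-03 × 3600 = 7.37 mm/hr.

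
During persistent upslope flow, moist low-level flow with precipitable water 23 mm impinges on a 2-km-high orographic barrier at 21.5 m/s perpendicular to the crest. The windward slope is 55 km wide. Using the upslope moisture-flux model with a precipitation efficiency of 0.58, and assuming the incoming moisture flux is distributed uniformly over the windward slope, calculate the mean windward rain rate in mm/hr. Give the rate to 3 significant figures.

R ≈ 18.8 mm/hr

Incoming column moisture flux per unit ridge length: F = V × PW = 21.5 × 23 = 494.5 mm·m/s.
Spread over the 55 km slope with efficiency ε = 0.58: R = ε·F/W = 0.58 × 494.5 / 55000 m = 5.215e-03 mm/s.
R = 5.215e-03 × 3600 = 18.8 mm/hr.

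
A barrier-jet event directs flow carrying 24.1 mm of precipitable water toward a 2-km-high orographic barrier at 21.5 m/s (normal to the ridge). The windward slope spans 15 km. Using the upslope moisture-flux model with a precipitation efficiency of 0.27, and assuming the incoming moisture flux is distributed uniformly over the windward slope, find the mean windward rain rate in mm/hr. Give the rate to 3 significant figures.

Incoming column moisture flux per unit ridge length: F = V × PW = 21.5 × 24.1 = 518.15 mm·m/s.
Spread over the 15 km slope with efficiency ε = 0.27: R = ε·F/W = 0.27 × 518.15 / 15000 m = 9.327e-03 mm/s.
R = 9.327e-03 × 3600 = 33.6 mm/hr.

R ≈ 33.6 mm/hr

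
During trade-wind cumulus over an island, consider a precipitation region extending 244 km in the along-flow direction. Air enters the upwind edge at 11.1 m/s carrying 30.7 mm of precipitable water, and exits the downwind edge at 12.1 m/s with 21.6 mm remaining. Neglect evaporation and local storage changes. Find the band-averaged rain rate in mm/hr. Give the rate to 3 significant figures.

R ≈ 1.17 mm/hr

Column moisture flux per unit crosswind length is F = V × PW.
Inflow: F_in = 11.1 × 30.7 = 340.77 mm·m/s
Outflow: F_out = 12.1 × 21.6 = 261.36 mm·m/s
Steady-state rate R = (F_in − F_out)/L = (340.77 − 261.36) / 244000 m = 3.255e-04 mm/s.
R = 3.255e-04 × 3600 = 1.17 mm/hr.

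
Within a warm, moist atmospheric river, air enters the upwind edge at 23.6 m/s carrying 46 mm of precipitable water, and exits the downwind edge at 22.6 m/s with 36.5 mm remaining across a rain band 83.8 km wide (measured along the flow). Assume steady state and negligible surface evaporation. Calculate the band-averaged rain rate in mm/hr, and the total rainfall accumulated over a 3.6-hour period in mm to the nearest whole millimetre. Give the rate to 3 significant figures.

Column moisture flux per unit crosswind length is F = V × PW.
Inflow: F_in = 23.6 × 46 = 1085.6 mm·m/s
Outflow: F_out = 22.6 × 36.5 = 824.9 mm·m/s
Steady-state rate R = (F_in − F_out)/L = (1085.6 − 824.9) / 83800 m = 3.111e-03 mm/s.
R = 3.111e-03 × 3600 = 11.2 mm/hr.
Over 3.6 h: total = 11.2 × 3.6 = 40.32 ≈ 40 mm.

R ≈ 11.2 mm/hr; total ≈ 40 mm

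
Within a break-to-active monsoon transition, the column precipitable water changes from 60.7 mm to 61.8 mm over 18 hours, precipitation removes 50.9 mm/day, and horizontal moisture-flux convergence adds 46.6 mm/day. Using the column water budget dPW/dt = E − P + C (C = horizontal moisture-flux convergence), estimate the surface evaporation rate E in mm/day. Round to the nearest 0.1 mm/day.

dPW/dt = (61.8 − 60.7) mm / (18/24 day) = +1.467 mm/day.
E = dPW/dt + P − C = (+1.467) + 50.9 − (46.6) = 5.8 mm/day.

E ≈ 5.8 mm/day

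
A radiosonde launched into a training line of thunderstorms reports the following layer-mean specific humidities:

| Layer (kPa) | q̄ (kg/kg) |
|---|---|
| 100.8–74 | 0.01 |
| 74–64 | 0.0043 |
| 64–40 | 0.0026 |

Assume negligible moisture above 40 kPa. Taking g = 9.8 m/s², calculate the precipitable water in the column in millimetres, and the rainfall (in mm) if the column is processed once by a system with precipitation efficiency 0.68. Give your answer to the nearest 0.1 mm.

Precipitable water is the column-integrated vapour mass per unit area: PW = (1/g) Σ q̄ Δp, with q in kg/kg and Δp in Pa (1 kg/m² of water = 1 mm).
Layer 100.8–74 kPa: Δp = 268 hPa = 26800 Pa, q̄ = 0.01 kg/kg → 0.01 × 26800 / 9.8 = 27.35 mm
Layer 74–64 kPa: Δp = 100 hPa = 10000 Pa, q̄ = 0.0043 kg/kg → 0.0043 × 10000 / 9.8 = 4.39 mm
Layer 64–40 kPa: Δp = 240 hPa = 24000 Pa, q̄ = 0.0026 kg/kg → 0.0026 × 24000 / 9.8 = 6.37 mm
PW = 27.35 + 4.39 + 6.37 = 38.11 ≈ 38.1 mm.
Rainfall = ε × PW = 0.68 × 38.1 = 25.9 mm.

PW ≈ 38.1 mm; rainfall ≈ 25.9 mm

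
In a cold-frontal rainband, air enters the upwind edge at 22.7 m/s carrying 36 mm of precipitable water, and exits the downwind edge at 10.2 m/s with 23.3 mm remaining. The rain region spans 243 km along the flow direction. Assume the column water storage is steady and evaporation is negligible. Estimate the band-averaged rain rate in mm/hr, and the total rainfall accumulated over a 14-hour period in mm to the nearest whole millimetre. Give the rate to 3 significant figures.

Column moisture flux per unit crosswind length is F = V × PW.
Inflow: F_in = 22.7 × 36 = 817.2 mm·m/s
Outflow: F_out = 10.2 × 23.3 = 237.66 mm·m/s
Steady-state rate R = (F_in − F_out)/L = (817.2 − 237.66) / 243000 m = 2.385e-03 mm/s.
R = 2.385e-03 × 3600 = 8.59 mm/hr.
Over 14 h: total = 8.59 × 14 = 120.26 ≈ 120 mm.

R ≈ 8.59 mm/hr; total ≈ 120 mm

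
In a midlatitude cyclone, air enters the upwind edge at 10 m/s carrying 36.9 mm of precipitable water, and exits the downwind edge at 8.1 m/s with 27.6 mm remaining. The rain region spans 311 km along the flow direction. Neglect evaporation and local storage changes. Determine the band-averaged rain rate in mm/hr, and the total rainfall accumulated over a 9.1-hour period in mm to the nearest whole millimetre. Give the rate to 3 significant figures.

Column moisture flux per unit crosswind length is F = V × PW.
Inflow: F_in = 10 × 36.9 = 369 mm·m/s
Outflow: F_out = 8.1 × 27.6 = 223.56 mm·m/s
Steady-state rate R = (F_in − F_out)/L = (369 − 223.56) / 311000 m = 4.677e-04 mm/s.
R = 4.677e-04 × 3600 = 1.68 mm/hr.
Over 9.1 h: total = 1.68 × 9.1 = 15.288 ≈ 15 mm.

R ≈ 1.68 mm/hr; total ≈ 15 mm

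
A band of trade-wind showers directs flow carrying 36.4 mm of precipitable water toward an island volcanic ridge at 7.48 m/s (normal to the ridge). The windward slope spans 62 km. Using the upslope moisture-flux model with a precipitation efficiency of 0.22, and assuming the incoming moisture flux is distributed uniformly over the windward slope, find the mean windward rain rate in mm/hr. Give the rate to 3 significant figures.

R ≈ 3.48 mm/hr

Incoming column moisture flux per unit ridge length: F = V × PW = 7.48 × 36.4 = 272.272 mm·m/s.
Spread over the 62 km slope with efficiency ε = 0.22: R = ε·F/W = 0.22 × 272.272 / 62000 m = 9.661e-04 mm/s.
R = 9.661e-04 × 3600 = 3.48 mm/hr.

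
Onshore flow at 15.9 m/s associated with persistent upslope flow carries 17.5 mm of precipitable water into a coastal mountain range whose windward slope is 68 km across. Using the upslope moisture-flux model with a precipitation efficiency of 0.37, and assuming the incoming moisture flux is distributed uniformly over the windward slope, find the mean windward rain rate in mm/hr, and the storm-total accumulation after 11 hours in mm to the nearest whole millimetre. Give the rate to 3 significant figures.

R ≈ 5.45 mm/hr; total ≈ 60 mm

Incoming column moisture flux per unit ridge length: F = V × PW = 15.9 × 17.5 = 278.25 mm·m/s.
Spread over the 68 km slope with efficiency ε = 0.37: R = ε·F/W = 0.37 × 278.25 / 68000 m = 1.514e-03 mm/s.
R = 1.514e-03 × 3600 = 5.45 mm/hr.
Over 11 h: total = 5.45 × 11 = 59.95 ≈ 60 mm.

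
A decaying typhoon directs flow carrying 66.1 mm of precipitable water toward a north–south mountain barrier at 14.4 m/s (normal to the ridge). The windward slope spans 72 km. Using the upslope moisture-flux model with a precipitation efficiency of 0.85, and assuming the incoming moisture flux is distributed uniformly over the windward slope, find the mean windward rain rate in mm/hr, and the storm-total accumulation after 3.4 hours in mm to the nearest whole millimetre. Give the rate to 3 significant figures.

R ≈ 40.5 mm/hr; total ≈ 138 mm

Incoming column moisture flux per unit ridge length: F = V × PW = 14.4 × 66.1 = 951.84 mm·m/s.
Spread over the 72 km slope with efficiency ε = 0.85: R = ε·F/W = 0.85 × 951.84 / 72000 m = 1.124e-02 mm/s.
R = 1.124e-02 × 3600 = 40.5 mm/hr.
Over 3.4 h: total = 40.5 × 3.4 = 137.7 ≈ 138 mm.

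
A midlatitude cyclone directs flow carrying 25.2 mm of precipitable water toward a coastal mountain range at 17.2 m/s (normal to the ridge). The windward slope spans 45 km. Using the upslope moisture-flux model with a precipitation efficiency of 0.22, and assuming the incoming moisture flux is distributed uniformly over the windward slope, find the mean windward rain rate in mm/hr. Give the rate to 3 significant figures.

Incoming column moisture flux per unit ridge length: F = V × PW = 17.2 × 25.2 = 433.44 mm·m/s.
Spread over the 45 km slope with efficiency ε = 0.22: R = ε·F/W = 0.22 × 433.44 / 45000 m = 2.119e-03 mm/s.
R = 2.119e-03 × 3600 = 7.63 mm/hr.

R ≈ 7.63 mm/hr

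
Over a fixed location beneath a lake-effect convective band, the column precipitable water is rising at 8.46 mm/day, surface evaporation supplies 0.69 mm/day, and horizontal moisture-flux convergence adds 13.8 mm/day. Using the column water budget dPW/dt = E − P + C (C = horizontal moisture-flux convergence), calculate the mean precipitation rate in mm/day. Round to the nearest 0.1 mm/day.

P ≈ 6.0 mm/day

dPW/dt = +8.46 mm/day.
P = E + C − dPW/dt = 0.69 + (13.8) − (+8.46) = 6.0 mm/day.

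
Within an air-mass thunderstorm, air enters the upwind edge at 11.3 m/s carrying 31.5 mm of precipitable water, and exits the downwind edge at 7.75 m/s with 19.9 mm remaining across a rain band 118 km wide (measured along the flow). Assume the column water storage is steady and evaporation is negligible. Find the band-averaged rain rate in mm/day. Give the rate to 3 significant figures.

Column moisture flux per unit crosswind length is F = V × PW.
Inflow: F_in = 11.3 × 31.5 = 355.95 mm·m/s
Outflow: F_out = 7.75 × 19.9 = 154.225 mm·m/s
Steady-state rate R = (F_in − F_out)/L = (355.95 − 154.225) / 118000 m = 1.710e-03 mm/s.
R = 1.710e-03 × 3600 × 24 = 148 mm/day.

R ≈ 148 mm/day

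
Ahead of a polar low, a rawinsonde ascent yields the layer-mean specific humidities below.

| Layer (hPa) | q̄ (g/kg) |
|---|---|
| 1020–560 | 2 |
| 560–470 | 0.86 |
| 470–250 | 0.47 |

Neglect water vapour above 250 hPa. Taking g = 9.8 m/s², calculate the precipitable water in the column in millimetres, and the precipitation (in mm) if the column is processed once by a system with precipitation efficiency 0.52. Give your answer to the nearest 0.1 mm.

PW ≈ 11.2 mm; precipitation ≈ 5.8 mm

Precipitable water is the column-integrated vapour mass per unit area: PW = (1/g) Σ q̄ Δp, with q in kg/kg and Δp in Pa (1 kg/m² of water = 1 mm).
Layer 1020–560 hPa: Δp = 460 hPa = 46000 Pa, q̄ = 0.002 kg/kg → 0.002 × 46000 / 9.8 = 9.39 mm
Layer 560–470 hPa: Δp = 90 hPa = 9000 Pa, q̄ = 0.00086 kg/kg → 0.00086 × 9000 / 9.8 = 0.79 mm
Layer 470–250 hPa: Δp = 220 hPa = 22000 Pa, q̄ = 0.00047 kg/kg → 0.00047 × 22000 / 9.8 = 1.06 mm
PW = 9.39 + 0.79 + 1.06 = 11.24 ≈ 11.2 mm.
Precipitation = ε × PW = 0.52 × 11.2 = 5.8 mm.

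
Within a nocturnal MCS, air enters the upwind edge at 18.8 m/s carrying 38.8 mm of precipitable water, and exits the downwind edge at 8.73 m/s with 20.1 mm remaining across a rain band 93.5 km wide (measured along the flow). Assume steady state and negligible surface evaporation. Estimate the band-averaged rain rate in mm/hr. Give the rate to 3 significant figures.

Column moisture flux per unit crosswind length is F = V × PW.
Inflow: F_in = 18.8 × 38.8 = 729.44 mm·m/s
Outflow: F_out = 8.73 × 20.1 = 175.473 mm·m/s
Steady-state rate R = (F_in − F_out)/L = (729.44 − 175.473) / 93500 m = 5.925e-03 mm/s.
R = 5.925e-03 × 3600 = 21.3 mm/hr.

R ≈ 21.3 mm/hr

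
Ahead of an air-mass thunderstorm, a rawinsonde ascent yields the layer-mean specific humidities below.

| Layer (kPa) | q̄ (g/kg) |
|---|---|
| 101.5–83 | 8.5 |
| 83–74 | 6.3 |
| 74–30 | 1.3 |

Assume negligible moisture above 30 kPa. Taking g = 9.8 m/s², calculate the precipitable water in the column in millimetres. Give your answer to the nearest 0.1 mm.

Precipitable water is the column-integrated vapour mass per unit area: PW = (1/g) Σ q̄ Δp, with q in kg/kg and Δp in Pa (1 kg/m² of water = 1 mm).
Layer 101.5–83 kPa: Δp = 185 hPa = 18500 Pa, q̄ = 0.0085 kg/kg → 0.0085 × 18500 / 9.8 = 16.05 mm
Layer 83–74 kPa: Δp = 90 hPa = 9000 Pa, q̄ = 0.0063 kg/kg → 0.0063 × 9000 / 9.8 = 5.79 mm
Layer 74–30 kPa: Δp = 440 hPa = 44000 Pa, q̄ = 0.0013 kg/kg → 0.0013 × 44000 / 9.8 = 5.84 mm
PW = 16.05 + 5.79 + 5.84 = 27.68 ≈ 27.7 mm.

PW ≈ 27.7 mm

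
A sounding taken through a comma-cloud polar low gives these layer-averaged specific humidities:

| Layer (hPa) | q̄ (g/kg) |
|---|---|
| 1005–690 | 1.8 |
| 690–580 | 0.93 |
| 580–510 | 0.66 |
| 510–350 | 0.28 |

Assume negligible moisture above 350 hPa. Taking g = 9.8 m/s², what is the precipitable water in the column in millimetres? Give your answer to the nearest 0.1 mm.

Precipitable water is the column-integrated vapour mass per unit area: PW = (1/g) Σ q̄ Δp, with q in kg/kg and Δp in Pa (1 kg/m² of water = 1 mm).
Layer 1005–690 hPa: Δp = 315 hPa = 31500 Pa, q̄ = 0.0018 kg/kg → 0.0018 × 31500 / 9.8 = 5.79 mm
Layer 690–580 hPa: Δp = 110 hPa = 11000 Pa, q̄ = 0.00093 kg/kg → 0.00093 × 11000 / 9.8 = 1.04 mm
Layer 580–510 hPa: Δp = 70 hPa = 7000 Pa, q̄ = 0.00066 kg/kg → 0.00066 × 7000 / 9.8 = 0.47 mm
Layer 510–350 hPa: Δp = 160 hPa = 16000 Pa, q̄ = 0.00028 kg/kg → 0.00028 × 16000 / 9.8 = 0.46 mm
PW = 5.79 + 1.04 + 0.47 + 0.46 = 7.76 ≈ 7.8 mm.

PW ≈ 7.8 mm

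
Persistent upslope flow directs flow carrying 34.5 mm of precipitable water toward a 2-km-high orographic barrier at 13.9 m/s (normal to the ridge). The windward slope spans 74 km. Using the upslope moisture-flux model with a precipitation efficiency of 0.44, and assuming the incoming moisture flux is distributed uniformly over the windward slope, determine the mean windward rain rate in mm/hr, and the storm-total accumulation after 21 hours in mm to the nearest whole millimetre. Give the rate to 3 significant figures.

Incoming column moisture flux per unit ridge length: F = V × PW = 13.9 × 34.5 = 479.55 mm·m/s.
Spread over the 74 km slope with efficiency ε = 0.44: R = ε·F/W = 0.44 × 479.55 / 74000 m = 2.851e-03 mm/s.
R = 2.851e-03 × 3600 = 10.3 mm/hr.
Over 21 h: total = 10.3 × 21 = 216.3 ≈ 216 mm.

R ≈ 10.3 mm/hr; total ≈ 216 mm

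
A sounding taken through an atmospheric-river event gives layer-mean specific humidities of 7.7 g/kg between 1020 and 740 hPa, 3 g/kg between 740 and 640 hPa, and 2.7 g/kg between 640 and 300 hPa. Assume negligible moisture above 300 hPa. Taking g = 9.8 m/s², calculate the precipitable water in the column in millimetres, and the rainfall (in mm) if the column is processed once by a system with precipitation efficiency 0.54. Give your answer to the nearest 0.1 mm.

PW ≈ 34.4 mm; rainfall ≈ 18.6 mm

Precipitable water is the column-integrated vapour mass per unit area: PW = (1/g) Σ q̄ Δp, with q in kg/kg and Δp in Pa (1 kg/m² of water = 1 mm).
Layer 1020–740 hPa: Δp = 280 hPa = 28000 Pa, q̄ = 0.0077 kg/kg → 0.0077 × 28000 / 9.8 = 22.00 mm
Layer 740–640 hPa: Δp = 100 hPa = 10000 Pa, q̄ = 0.003 kg/kg → 0.003 × 10000 / 9.8 = 3.06 mm
Layer 640–300 hPa: Δp = 340 hPa = 34000 Pa, q̄ = 0.0027 kg/kg → 0.0027 × 34000 / 9.8 = 9.37 mm
PW = 22.00 + 3.06 + 9.37 = 34.43 ≈ 34.4 mm.
Rainfall = ε × PW = 0.54 × 34.4 = 18.6 mm.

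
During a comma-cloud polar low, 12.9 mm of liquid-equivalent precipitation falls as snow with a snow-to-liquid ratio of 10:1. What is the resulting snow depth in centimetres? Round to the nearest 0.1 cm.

Snow depth = liquid × ratio = 12.9 mm × 10 = 129 mm = 12.9 cm.

snow depth ≈ 12.9 cm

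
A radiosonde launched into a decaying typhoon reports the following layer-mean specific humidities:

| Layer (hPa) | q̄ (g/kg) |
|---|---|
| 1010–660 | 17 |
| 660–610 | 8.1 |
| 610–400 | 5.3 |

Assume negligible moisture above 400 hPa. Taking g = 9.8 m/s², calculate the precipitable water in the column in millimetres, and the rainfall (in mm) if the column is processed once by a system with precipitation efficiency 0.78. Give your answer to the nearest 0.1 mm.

PW ≈ 76.2 mm; rainfall ≈ 59.4 mm

Precipitable water is the column-integrated vapour mass per unit area: PW = (1/g) Σ q̄ Δp, with q in kg/kg and Δp in Pa (1 kg/m² of water = 1 mm).
Layer 1010–660 hPa: Δp = 350 hPa = 35000 Pa, q̄ = 0.017 kg/kg → 0.017 × 35000 / 9.8 = 60.71 mm
Layer 660–610 hPa: Δp = 50 hPa = 5000 Pa, q̄ = 0.0081 kg/kg → 0.0081 × 5000 / 9.8 = 4.13 mm
Layer 610–400 hPa: Δp = 210 hPa = 21000 Pa, q̄ = 0.0053 kg/kg → 0.0053 × 21000 / 9.8 = 11.36 mm
PW = 60.71 + 4.13 + 11.36 = 76.20 ≈ 76.2 mm.
Rainfall = ε × PW = 0.78 × 76.2 = 59.4 mm.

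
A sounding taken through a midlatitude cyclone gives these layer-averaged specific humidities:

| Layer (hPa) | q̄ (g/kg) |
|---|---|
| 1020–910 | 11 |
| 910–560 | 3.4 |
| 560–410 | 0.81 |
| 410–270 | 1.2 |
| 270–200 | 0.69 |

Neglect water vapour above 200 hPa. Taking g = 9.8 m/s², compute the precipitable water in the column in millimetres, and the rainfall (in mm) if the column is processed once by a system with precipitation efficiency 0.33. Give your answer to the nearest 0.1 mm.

Precipitable water is the column-integrated vapour mass per unit area: PW = (1/g) Σ q̄ Δp, with q in kg/kg and Δp in Pa (1 kg/m² of water = 1 mm).
Layer 1020–910 hPa: Δp = 110 hPa = 11000 Pa, q̄ = 0.011 kg/kg → 0.011 × 11000 / 9.8 = 12.35 mm
Layer 910–560 hPa: Δp = 350 hPa = 35000 Pa, q̄ = 0.0034 kg/kg → 0.0034 × 35000 / 9.8 = 12.14 mm
Layer 560–410 hPa: Δp = 150 hPa = 15000 Pa, q̄ = 0.00081 kg/kg → 0.00081 × 15000 / 9.8 = 1.24 mm
Layer 410–270 hPa: Δp = 140 hPa = 14000 Pa, q̄ = 0.0012 kg/kg → 0.0012 × 14000 / 9.8 = 1.71 mm
Layer 270–200 hPa: Δp = 70 hPa = 7000 Pa, q̄ = 0.00069 kg/kg → 0.00069 × 7000 / 9.8 = 0.49 mm
PW = 12.35 + 12.14 + 1.24 + 1.71 + 0.49 = 27.93 ≈ 27.9 mm.
Rainfall = ε × PW = 0.33 × 27.9 = 9.2 mm.

PW ≈ 27.9 mm; rainfall ≈ 9.2 mm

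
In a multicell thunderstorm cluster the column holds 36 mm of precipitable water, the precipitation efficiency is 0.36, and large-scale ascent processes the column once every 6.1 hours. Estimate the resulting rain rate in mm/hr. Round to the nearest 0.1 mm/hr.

Each overturning extracts ε × PW = 0.36 × 36 = 12.96 mm.
Rate = ε·PW / τ = 12.96 / 6.1 h = 2.1 mm/hr.

R ≈ 2.1 mm/hr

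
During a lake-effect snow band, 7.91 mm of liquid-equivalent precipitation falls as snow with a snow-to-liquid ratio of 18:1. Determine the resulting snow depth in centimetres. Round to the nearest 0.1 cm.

Snow depth = liquid × ratio = 7.91 mm × 18 = 142.38 mm = 14.2 cm.

snow depth ≈ 14.2 cm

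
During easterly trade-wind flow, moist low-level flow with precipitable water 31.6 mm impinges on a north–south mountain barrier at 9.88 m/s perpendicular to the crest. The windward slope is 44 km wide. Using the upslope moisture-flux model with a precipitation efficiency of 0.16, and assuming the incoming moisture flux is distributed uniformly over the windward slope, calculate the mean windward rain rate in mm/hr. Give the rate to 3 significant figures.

Incoming column moisture flux per unit ridge length: F = V × PW = 9.88 × 31.6 = 312.208 mm·m/s.
Spread over the 44 km slope with efficiency ε = 0.16: R = ε·F/W = 0.16 × 312.208 / 44000 m = 1.135e-03 mm/s.
R = 1.135e-03 × 3600 = 4.09 mm/hr.

R ≈ 4.09 mm/hr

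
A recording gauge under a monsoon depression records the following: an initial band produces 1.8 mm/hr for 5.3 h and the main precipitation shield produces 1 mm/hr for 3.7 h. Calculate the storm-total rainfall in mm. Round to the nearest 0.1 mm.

total ≈ 13.2 mm

Total = Σ Rᵢ Δtᵢ = 1.8 × 5.3 + 1 × 3.7
      = 9.54 + 3.7 = 13.2 mm.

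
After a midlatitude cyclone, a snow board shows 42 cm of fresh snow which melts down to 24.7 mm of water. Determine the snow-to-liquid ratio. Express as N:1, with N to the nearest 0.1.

Ratio = snow depth / SWE = 420 mm / 24.7 mm = 17.0, i.e. 17.0:1.

ratio ≈ 17.0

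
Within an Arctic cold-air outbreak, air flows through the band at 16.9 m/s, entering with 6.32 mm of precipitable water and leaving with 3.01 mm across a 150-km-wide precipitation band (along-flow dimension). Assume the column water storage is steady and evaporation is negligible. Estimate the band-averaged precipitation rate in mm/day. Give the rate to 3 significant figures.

Column moisture flux per unit crosswind length is F = V × PW.
Inflow: F_in = 16.9 × 6.32 = 106.808 mm·m/s
Outflow: F_out = 16.9 × 3.01 = 50.869 mm·m/s
Steady-state rate R = (F_in − F_out)/L = (106.808 − 50.869) / 150000 m = 3.729e-04 mm/s.
R = 3.729e-04 × 3600 × 24 = 32.2 mm/day.

R ≈ 32.2 mm/day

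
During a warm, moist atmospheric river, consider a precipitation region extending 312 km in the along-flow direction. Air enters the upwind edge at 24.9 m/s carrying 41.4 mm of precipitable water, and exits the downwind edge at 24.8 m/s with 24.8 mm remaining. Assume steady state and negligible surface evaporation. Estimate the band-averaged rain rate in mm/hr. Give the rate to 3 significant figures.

Column moisture flux per unit crosswind length is F = V × PW.
Inflow: F_in = 24.9 × 41.4 = 1030.86 mm·m/s
Outflow: F_out = 24.8 × 24.8 = 615.04 mm·m/s
Steady-state rate R = (F_in − F_out)/L = (1030.86 − 615.04) / 312000 m = 1.333e-03 mm/s.
R = 1.333e-03 × 3600 = 4.80 mm/hr.

R ≈ 4.80 mm/hr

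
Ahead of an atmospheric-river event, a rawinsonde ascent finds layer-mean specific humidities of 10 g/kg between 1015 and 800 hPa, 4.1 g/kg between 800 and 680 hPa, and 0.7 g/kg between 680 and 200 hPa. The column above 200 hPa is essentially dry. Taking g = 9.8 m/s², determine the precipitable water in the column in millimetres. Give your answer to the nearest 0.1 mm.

PW ≈ 30.4 mm

Precipitable water is the column-integrated vapour mass per unit area: PW = (1/g) Σ q̄ Δp, with q in kg/kg and Δp in Pa (1 kg/m² of water = 1 mm).
Layer 1015–800 hPa: Δp = 215 hPa = 21500 Pa, q̄ = 0.01 kg/kg → 0.01 × 21500 / 9.8 = 21.94 mm
Layer 800–680 hPa: Δp = 120 hPa = 12000 Pa, q̄ = 0.0041 kg/kg → 0.0041 × 12000 / 9.8 = 5.02 mm
Layer 680–200 hPa: Δp = 480 hPa = 48000 Pa, q̄ = 0.0007 kg/kg → 0.0007 × 48000 / 9.8 = 3.43 mm
PW = 21.94 + 5.02 + 3.43 = 30.39 ≈ 30.4 mm.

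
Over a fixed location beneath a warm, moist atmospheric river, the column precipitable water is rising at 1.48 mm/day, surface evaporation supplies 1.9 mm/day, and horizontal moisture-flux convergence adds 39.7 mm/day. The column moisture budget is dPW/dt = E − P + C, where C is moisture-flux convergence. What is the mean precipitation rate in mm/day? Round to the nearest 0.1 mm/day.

dPW/dt = +1.48 mm/day.
P = E + C − dPW/dt = 1.9 + (39.7) − (+1.48) = 40.1 mm/day.

P ≈ 40.1 mm/day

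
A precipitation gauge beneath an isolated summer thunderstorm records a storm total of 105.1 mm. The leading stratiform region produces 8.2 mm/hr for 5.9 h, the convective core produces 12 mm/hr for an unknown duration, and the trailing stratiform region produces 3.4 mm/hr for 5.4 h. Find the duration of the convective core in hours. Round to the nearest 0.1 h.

Known phases: 8.2 × 5.9 + 3.4 × 5.4 = 48.38 + 18.36 = 66.74 mm.
Remaining depth = 105.1 − 66.74 = 38.36 mm.
Duration = 38.36 / 12 = 3.2 h.

duration ≈ 3.2 h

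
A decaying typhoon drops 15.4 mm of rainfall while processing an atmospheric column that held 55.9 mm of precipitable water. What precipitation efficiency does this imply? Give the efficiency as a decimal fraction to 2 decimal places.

ε ≈ 0.28

ε = rainfall / PW = 15.4 / 55.9 = 0.28.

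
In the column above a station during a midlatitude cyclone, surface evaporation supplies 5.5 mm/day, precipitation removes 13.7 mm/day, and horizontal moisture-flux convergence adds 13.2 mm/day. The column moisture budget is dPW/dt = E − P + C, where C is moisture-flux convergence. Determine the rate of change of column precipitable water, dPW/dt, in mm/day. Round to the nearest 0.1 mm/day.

dPW/dt = E − P + C = 5.5 − 13.7 + (13.2) = 5.0 mm/day.

dPW/dt ≈ 5.0 mm/day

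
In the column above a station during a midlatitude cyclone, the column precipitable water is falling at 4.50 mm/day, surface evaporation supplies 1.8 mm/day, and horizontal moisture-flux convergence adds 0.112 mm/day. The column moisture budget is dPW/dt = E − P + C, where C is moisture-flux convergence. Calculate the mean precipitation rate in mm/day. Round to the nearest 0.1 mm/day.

dPW/dt = -4.50 mm/day.
P = E + C − dPW/dt = 1.8 + (0.112) − (-4.50) = 6.4 mm/day.

P ≈ 6.4 mm/day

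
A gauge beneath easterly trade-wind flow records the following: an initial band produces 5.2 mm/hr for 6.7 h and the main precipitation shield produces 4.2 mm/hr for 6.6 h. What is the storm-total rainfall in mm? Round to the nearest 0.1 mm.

total ≈ 62.6 mm

Total = Σ Rᵢ Δtᵢ = 5.2 × 6.7 + 4.2 × 6.6
      = 34.84 + 27.72 = 62.6 mm.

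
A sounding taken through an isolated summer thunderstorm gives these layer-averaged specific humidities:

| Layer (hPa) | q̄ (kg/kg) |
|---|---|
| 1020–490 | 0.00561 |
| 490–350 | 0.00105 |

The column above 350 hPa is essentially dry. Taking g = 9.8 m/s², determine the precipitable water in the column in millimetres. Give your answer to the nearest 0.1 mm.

PW ≈ 31.8 mm

Precipitable water is the column-integrated vapour mass per unit area: PW = (1/g) Σ q̄ Δp, with q in kg/kg and Δp in Pa (1 kg/m² of water = 1 mm).
Layer 1020–490 hPa: Δp = 530 hPa = 53000 Pa, q̄ = 0.00561 kg/kg → 0.00561 × 53000 / 9.8 = 30.34 mm
Layer 490–350 hPa: Δp = 140 hPa = 14000 Pa, q̄ = 0.00105 kg/kg → 0.00105 × 14000 / 9.8 = 1.50 mm
PW = 30.34 + 1.50 = 31.84 ≈ 31.8 mm.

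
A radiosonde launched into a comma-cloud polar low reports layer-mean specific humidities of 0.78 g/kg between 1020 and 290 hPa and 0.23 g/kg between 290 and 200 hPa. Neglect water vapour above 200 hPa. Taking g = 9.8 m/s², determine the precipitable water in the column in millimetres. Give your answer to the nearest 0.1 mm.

PW ≈ 6.0 mm

Precipitable water is the column-integrated vapour mass per unit area: PW = (1/g) Σ q̄ Δp, with q in kg/kg and Δp in Pa (1 kg/m² of water = 1 mm).
Layer 1020–290 hPa: Δp = 730 hPa = 73000 Pa, q̄ = 0.00078 kg/kg → 0.00078 × 73000 / 9.8 = 5.81 mm
Layer 290–200 hPa: Δp = 90 hPa = 9000 Pa, q̄ = 0.00023 kg/kg → 0.00023 × 9000 / 9.8 = 0.21 mm
PW = 5.81 + 0.21 = 6.02 ≈ 6.0 mm.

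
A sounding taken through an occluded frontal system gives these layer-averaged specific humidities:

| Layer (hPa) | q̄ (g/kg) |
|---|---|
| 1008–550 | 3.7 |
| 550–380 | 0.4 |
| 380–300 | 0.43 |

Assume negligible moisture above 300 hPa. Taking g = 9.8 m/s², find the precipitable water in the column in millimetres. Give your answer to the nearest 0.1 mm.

Precipitable water is the column-integrated vapour mass per unit area: PW = (1/g) Σ q̄ Δp, with q in kg/kg and Δp in Pa (1 kg/m² of water = 1 mm).
Layer 1008–550 hPa: Δp = 458 hPa = 45800 Pa, q̄ = 0.0037 kg/kg → 0.0037 × 45800 / 9.8 = 17.29 mm
Layer 550–380 hPa: Δp = 170 hPa = 17000 Pa, q̄ = 0.0004 kg/kg → 0.0004 × 17000 / 9.8 = 0.69 mm
Layer 380–300 hPa: Δp = 80 hPa = 8000 Pa, q̄ = 0.00043 kg/kg → 0.00043 × 8000 / 9.8 = 0.35 mm
PW = 17.29 + 0.69 + 0.35 = 18.33 ≈ 18.3 mm.

PW ≈ 18.3 mm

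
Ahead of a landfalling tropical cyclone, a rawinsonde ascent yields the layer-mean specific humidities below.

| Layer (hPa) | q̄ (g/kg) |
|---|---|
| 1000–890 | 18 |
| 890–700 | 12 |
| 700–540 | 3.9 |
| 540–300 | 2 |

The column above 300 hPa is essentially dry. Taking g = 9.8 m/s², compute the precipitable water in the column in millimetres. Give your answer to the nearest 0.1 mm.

PW ≈ 54.7 mm

Precipitable water is the column-integrated vapour mass per unit area: PW = (1/g) Σ q̄ Δp, with q in kg/kg and Δp in Pa (1 kg/m² of water = 1 mm).
Layer 1000–890 hPa: Δp = 110 hPa = 11000 Pa, q̄ = 0.018 kg/kg → 0.018 × 11000 / 9.8 = 20.20 mm
Layer 890–700 hPa: Δp = 190 hPa = 19000 Pa, q̄ = 0.012 kg/kg → 0.012 × 19000 / 9.8 = 23.27 mm
Layer 700–540 hPa: Δp = 160 hPa = 16000 Pa, q̄ = 0.0039 kg/kg → 0.0039 × 16000 / 9.8 = 6.37 mm
Layer 540–300 hPa: Δp = 240 hPa = 24000 Pa, q̄ = 0.002 kg/kg → 0.002 × 24000 / 9.8 = 4.90 mm
PW = 20.20 + 23.27 + 6.37 + 4.90 = 54.74 ≈ 54.7 mm.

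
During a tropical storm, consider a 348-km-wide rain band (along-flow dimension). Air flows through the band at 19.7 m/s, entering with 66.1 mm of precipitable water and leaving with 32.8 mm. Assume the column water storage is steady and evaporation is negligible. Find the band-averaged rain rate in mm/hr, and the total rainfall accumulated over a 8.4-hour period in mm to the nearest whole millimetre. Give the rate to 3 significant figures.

Column moisture flux per unit crosswind length is F = V × PW.
Inflow: F_in = 19.7 × 66.1 = 1302.17 mm·m/s
Outflow: F_out = 19.7 × 32.8 = 646.16 mm·m/s
Steady-state rate R = (F_in − F_out)/L = (1302.17 − 646.16) / 348000 m = 1.885e-03 mm/s.
R = 1.885e-03 × 3600 = 6.79 mm/hr.
Over 8.4 h: total = 6.79 × 8.4 = 57.036 ≈ 57 mm.

R ≈ 6.79 mm/hr; total ≈ 57 mm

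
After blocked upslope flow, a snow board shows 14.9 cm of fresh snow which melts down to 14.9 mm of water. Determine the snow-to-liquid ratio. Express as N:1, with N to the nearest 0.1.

Ratio = snow depth / SWE = 149 mm / 14.9 mm = 10.0, i.e. 10.0:1.

ratio ≈ 10.0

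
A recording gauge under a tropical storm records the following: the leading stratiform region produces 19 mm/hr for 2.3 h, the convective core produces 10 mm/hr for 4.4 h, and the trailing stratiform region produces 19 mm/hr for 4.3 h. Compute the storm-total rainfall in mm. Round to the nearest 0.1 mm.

total ≈ 169.4 mm

Total = Σ Rᵢ Δtᵢ = 19 × 2.3 + 10 × 4.4 + 19 × 4.3
      = 43.7 + 44 + 81.7 = 169.4 mm.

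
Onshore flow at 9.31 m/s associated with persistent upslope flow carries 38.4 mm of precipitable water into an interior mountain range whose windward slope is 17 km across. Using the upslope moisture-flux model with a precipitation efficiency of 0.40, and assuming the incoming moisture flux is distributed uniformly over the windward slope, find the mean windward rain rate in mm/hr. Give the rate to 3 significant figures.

Incoming column moisture flux per unit ridge length: F = V × PW = 9.31 × 38.4 = 357.504 mm·m/s.
Spread over the 17 km slope with efficiency ε = 0.40: R = ε·F/W = 0.40 × 357.504 / 17000 m = 8.412e-03 mm/s.
R = 8.412e-03 × 3600 = 30.3 mm/hr.

R ≈ 30.3 mm/hr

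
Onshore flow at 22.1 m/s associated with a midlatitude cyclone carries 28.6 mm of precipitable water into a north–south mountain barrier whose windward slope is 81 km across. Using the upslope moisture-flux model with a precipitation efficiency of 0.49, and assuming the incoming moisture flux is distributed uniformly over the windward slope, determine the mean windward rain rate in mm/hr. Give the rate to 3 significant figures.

R ≈ 13.8 mm/hr

Incoming column moisture flux per unit ridge length: F = V × PW = 22.1 × 28.6 = 632.06 mm·m/s.
Spread over the 81 km slope with efficiency ε = 0.49: R = ε·F/W = 0.49 × 632.06 / 81000 m = 3.824e-03 mm/s.
R = 3.824e-03 × 3600 = 13.8 mm/hr.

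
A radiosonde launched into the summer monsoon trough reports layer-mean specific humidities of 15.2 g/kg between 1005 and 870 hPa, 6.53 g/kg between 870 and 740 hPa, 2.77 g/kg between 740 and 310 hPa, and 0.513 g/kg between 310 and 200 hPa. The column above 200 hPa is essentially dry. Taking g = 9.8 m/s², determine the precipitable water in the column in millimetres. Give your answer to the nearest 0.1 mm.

Precipitable water is the column-integrated vapour mass per unit area: PW = (1/g) Σ q̄ Δp, with q in kg/kg and Δp in Pa (1 kg/m² of water = 1 mm).
Layer 1005–870 hPa: Δp = 135 hPa = 13500 Pa, q̄ = 0.0152 kg/kg → 0.0152 × 13500 / 9.8 = 20.94 mm
Layer 870–740 hPa: Δp = 130 hPa = 13000 Pa, q̄ = 0.00653 kg/kg → 0.00653 × 13000 / 9.8 = 8.66 mm
Layer 740–310 hPa: Δp = 430 hPa = 43000 Pa, q̄ = 0.00277 kg/kg → 0.00277 × 43000 / 9.8 = 12.15 mm
Layer 310–200 hPa: Δp = 110 hPa = 11000 Pa, q̄ = 0.000513 kg/kg → 0.000513 × 11000 / 9.8 = 0.58 mm
PW = 20.94 + 8.66 + 12.15 + 0.58 = 42.33 ≈ 42.3 mm.

PW ≈ 42.3 mm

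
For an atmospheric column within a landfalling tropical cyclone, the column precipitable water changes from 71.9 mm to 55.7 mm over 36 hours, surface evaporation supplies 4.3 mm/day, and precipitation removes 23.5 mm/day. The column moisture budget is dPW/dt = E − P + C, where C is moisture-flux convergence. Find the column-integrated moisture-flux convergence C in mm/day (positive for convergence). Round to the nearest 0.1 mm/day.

dPW/dt = (55.7 − 71.9) mm / (36/24 day) = -10.800 mm/day.
C = dPW/dt − E + P = (-10.800) − 4.3 + 23.5 = 8.4 mm/day.

C ≈ 8.4 mm/day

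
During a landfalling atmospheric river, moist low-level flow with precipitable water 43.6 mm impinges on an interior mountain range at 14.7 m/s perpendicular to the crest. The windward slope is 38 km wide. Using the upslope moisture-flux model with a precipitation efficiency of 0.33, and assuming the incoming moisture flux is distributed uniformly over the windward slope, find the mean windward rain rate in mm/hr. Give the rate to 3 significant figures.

R ≈ 20.0 mm/hr

Incoming column moisture flux per unit ridge length: F = V × PW = 14.7 × 43.6 = 640.92 mm·m/s.
Spread over the 38 km slope with efficiency ε = 0.33: R = ε·F/W = 0.33 × 640.92 / 38000 m = 5.566e-03 mm/s.
R = 5.566e-03 × 3600 = 20.0 mm/hr.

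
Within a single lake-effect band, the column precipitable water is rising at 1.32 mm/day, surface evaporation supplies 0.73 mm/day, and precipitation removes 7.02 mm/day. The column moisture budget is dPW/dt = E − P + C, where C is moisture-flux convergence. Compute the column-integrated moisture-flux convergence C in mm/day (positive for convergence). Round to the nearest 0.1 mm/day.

dPW/dt = +1.32 mm/day.
C = dPW/dt − E + P = (+1.32) − 0.73 + 7.02 = 7.6 mm/day.

C ≈ 7.6 mm/day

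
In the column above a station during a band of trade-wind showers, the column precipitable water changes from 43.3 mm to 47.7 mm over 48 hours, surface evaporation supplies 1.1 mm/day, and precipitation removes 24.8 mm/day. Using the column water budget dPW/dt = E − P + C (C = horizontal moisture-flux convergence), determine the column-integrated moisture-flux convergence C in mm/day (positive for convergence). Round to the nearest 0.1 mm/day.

C ≈ 25.9 mm/day

dPW/dt = (47.7 − 43.3) mm / (48/24 day) = +2.200 mm/day.
C = dPW/dt − E + P = (+2.200) − 1.1 + 24.8 = 25.9 mm/day.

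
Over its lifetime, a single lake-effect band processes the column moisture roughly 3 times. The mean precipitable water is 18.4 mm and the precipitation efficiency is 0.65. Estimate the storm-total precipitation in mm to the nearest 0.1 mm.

Each cycle deposits ε × PW = 0.65 × 18.4 = 11.96 mm.
Over 3 cycles: 3 × 11.96 = 35.9 mm.

precipitation ≈ 35.9 mm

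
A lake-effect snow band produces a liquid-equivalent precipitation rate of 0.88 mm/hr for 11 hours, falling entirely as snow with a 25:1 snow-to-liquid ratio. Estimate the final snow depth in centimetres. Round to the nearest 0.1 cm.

Liquid-equivalent depth = 0.88 × 11 = 9.68 mm.
Snow depth = 9.68 mm × 25 = 242 mm = 24.2 cm.

snow depth ≈ 24.2 cm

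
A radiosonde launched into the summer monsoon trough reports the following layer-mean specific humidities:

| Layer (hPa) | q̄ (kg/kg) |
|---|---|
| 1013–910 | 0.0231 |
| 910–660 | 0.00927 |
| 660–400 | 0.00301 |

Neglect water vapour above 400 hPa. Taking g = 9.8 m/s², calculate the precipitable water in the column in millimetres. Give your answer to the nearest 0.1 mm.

PW ≈ 55.9 mm

Precipitable water is the column-integrated vapour mass per unit area: PW = (1/g) Σ q̄ Δp, with q in kg/kg and Δp in Pa (1 kg/m² of water = 1 mm).
Layer 1013–910 hPa: Δp = 103 hPa = 10300 Pa, q̄ = 0.0231 kg/kg → 0.0231 × 10300 / 9.8 = 24.28 mm
Layer 910–660 hPa: Δp = 250 hPa = 25000 Pa, q̄ = 0.00927 kg/kg → 0.00927 × 25000 / 9.8 = 23.65 mm
Layer 660–400 hPa: Δp = 260 hPa = 26000 Pa, q̄ = 0.00301 kg/kg → 0.00301 × 26000 / 9.8 = 7.99 mm
PW = 24.28 + 23.65 + 7.99 = 55.92 ≈ 55.9 mm.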